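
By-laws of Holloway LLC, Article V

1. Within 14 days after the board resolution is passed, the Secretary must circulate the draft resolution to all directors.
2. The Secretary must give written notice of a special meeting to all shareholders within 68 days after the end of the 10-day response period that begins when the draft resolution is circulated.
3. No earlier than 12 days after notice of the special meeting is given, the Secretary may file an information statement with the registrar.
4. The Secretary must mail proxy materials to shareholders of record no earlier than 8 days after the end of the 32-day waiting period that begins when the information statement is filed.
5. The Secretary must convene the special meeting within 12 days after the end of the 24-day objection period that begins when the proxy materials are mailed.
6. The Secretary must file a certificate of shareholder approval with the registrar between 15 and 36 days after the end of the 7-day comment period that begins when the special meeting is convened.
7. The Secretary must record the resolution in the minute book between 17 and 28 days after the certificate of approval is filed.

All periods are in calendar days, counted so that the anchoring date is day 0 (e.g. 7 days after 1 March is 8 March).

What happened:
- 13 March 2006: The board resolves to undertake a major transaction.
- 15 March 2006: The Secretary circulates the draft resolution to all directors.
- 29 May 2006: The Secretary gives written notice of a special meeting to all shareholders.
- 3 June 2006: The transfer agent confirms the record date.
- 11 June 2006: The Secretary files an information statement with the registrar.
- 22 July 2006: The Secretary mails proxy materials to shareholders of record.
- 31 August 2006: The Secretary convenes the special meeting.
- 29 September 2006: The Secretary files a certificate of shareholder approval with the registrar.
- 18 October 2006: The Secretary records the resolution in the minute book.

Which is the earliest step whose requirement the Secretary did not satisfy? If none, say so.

(1) due by 13 March 2006 + 14 days = 27 March 2006; completed 15 March 2006, before the deadline.
(2) due by 25 March 2006 + 68 days = 1 June 2006; 29 May 2006 is within that limit.
(3) permitted from 29 May 2006 + 12 days = 10 June 2006 onward; done 11 June 2006 — permitted.
(4) permitted from 13 July 2006 + 8 days = 21 July 2006 onward; done 22 July 2006 — permitted.
(5) due by 15 August 2006 + 12 days = 27 August 2006; done 31 August 2006 — 4 days late.

Step 5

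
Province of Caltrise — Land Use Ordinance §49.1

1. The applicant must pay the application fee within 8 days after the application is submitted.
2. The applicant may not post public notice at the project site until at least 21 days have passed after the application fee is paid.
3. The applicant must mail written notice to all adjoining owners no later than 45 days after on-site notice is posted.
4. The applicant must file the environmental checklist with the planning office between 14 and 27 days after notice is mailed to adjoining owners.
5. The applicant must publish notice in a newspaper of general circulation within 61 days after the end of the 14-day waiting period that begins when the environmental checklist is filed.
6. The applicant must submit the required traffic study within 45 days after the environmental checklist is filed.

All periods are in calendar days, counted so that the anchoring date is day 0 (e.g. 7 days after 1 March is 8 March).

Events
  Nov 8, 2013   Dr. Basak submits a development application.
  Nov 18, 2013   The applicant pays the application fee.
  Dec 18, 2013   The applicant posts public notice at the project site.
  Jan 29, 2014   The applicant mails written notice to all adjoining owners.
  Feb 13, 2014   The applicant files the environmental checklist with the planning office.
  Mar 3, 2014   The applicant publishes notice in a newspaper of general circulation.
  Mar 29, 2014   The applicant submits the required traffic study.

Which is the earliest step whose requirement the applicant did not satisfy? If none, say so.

Step 1

Step 1 — counting 8 days from Nov 8, 2013 (when the application is submitted) gives a deadline of Nov 16, 2013; Nov 18, 2013 misses that deadline by 2 days.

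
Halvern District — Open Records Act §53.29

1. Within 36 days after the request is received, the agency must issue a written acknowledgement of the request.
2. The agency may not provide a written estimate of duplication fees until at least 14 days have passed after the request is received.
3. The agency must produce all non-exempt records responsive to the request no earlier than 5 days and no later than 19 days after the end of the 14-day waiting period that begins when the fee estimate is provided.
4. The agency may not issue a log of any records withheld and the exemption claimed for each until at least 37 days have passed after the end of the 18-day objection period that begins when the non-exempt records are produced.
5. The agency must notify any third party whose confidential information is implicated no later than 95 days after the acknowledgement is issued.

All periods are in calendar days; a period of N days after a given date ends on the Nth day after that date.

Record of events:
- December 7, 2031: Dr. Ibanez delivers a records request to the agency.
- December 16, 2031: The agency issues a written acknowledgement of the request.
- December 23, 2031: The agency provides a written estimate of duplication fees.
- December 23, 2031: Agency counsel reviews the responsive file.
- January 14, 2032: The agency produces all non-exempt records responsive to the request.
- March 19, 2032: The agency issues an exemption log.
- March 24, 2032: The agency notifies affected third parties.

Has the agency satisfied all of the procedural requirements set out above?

No

(1) due by December 7, 2031 + 36 days = January 12, 2032; December 16, 2031 is within that limit.
(2) permitted from December 7, 2031 + 14 days = December 21, 2031 onward; done December 23, 2031, after the minimum wait.
(3) the permitted window runs from January 6, 2032 + 5 = January 11, 2032 to January 6, 2032 + 19 = January 25, 2032; done January 14, 2032, which is between those dates.
(4) permitted from February 1, 2032 + 37 days = March 9, 2032 onward; March 19, 2032 is on or after that date.
(5) due by December 16, 2031 + 95 days = March 20, 2032; March 24, 2032 misses that deadline by 4 days.
The analysis stops there.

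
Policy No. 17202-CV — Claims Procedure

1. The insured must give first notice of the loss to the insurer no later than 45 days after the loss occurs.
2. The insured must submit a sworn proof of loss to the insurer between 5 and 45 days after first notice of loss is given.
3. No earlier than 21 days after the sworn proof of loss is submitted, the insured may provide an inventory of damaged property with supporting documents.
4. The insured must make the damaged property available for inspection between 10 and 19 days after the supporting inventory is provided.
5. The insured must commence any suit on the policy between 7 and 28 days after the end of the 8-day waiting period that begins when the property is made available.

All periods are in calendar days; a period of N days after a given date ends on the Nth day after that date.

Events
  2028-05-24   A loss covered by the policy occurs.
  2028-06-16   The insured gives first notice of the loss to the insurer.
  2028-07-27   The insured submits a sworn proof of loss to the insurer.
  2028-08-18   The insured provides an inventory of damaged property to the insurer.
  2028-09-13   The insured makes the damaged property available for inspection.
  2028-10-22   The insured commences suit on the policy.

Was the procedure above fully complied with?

No

Step 1: 45 days after 2028-05-24 (when the loss occurs) is 2028-07-08; completed 2028-06-16, before the deadline.
Step 2: the window is 5–45 days after 2028-06-16 (when first notice of loss is given), so 2028-06-21 through 2028-07-31; 2028-07-27 falls inside that range.
Step 3: the earliest permitted date is 21 days after 2028-07-27 (when the sworn proof of loss is submitted), i.e. 2028-08-17; 2028-08-18 is on or after that date.
Step 4: the window is 10–19 days after 2028-08-18 (when the supporting inventory is provided), so 2028-08-28 through 2028-09-06; 2028-09-13 is 7 days past the end of the window.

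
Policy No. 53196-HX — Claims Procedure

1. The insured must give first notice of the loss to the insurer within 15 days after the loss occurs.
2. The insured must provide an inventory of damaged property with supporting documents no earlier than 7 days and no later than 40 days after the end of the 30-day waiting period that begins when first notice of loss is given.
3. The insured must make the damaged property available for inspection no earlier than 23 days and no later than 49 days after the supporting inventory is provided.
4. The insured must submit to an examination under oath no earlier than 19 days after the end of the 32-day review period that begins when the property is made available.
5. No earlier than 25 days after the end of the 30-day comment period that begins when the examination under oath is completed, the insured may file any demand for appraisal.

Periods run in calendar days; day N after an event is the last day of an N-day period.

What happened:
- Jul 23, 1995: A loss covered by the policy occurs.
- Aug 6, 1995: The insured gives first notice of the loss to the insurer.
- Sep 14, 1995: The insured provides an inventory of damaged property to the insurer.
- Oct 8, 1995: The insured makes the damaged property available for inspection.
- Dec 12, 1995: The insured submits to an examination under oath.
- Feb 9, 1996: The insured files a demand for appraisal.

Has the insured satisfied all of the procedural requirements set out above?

(1) due by Jul 23, 1995 + 15 days = Aug 7, 1995; done Aug 6, 1995 — timely.
(2) the permitted window runs from Sep 5, 1995 + 7 = Sep 12, 1995 to Sep 5, 1995 + 40 = Oct 15, 1995; done Sep 14, 1995 — within the window.
(3) the permitted window runs from Sep 14, 1995 + 23 = Oct 7, 1995 to Sep 14, 1995 + 49 = Nov 2, 1995; Oct 8, 1995 falls inside that range.
(4) permitted from Nov 9, 1995 + 19 days = Nov 28, 1995 onward; done Dec 12, 1995, after the minimum wait.
(5) permitted from Jan 11, 1996 + 25 days = Feb 5, 1996 onward; Feb 9, 1996 is on or after that date.

Yes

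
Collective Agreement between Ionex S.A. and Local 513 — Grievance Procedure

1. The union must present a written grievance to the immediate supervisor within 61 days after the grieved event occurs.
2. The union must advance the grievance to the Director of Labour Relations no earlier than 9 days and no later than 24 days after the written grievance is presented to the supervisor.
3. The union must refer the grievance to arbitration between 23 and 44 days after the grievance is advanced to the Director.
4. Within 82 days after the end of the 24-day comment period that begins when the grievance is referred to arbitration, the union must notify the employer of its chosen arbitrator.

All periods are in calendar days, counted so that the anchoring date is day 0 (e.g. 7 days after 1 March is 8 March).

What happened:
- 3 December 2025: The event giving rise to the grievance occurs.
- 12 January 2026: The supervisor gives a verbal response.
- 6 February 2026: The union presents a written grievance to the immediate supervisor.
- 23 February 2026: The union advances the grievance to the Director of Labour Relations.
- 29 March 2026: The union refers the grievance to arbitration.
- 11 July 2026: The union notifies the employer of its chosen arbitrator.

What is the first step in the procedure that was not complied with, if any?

Step 1 — counting 61 days from 3 December 2025 (when the grieved event occurs) gives a deadline of 2 February 2026; done 6 February 2026 — 4 days late.
No need to go further; step 1 was not satisfied.

Step 1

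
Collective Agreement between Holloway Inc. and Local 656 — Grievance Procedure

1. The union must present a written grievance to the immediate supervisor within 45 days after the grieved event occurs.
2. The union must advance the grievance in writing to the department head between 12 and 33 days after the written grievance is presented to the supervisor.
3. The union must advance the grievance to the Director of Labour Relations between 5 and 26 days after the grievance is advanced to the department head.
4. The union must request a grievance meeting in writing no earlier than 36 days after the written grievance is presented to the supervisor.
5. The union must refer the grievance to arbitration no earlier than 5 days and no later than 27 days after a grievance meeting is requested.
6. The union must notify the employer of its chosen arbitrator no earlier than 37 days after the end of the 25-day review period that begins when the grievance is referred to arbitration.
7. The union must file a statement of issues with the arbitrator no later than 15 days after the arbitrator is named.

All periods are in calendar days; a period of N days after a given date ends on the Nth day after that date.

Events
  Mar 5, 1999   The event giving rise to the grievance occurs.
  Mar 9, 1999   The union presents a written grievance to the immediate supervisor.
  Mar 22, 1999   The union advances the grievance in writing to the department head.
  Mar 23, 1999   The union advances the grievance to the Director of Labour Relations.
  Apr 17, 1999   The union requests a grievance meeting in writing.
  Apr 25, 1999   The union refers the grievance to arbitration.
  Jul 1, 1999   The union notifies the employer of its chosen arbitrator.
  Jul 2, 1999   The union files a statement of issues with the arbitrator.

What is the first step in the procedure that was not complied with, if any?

Step 3

Step 1: 45 days after Mar 5, 1999 (when the grieved event occurs) is Apr 19, 1999; completed Mar 9, 1999, before the deadline.
Step 2: the window is 12–33 days after Mar 9, 1999 (when the written grievance is presented to the supervisor), so Mar 21, 1999 through Apr 11, 1999; done Mar 22, 1999 — within the window.
Step 3: the window is 5–26 days after Mar 22, 1999 (when the grievance is advanced to the department head), so Mar 27, 1999 through Apr 17, 1999; Mar 23, 1999 is 4 days too early.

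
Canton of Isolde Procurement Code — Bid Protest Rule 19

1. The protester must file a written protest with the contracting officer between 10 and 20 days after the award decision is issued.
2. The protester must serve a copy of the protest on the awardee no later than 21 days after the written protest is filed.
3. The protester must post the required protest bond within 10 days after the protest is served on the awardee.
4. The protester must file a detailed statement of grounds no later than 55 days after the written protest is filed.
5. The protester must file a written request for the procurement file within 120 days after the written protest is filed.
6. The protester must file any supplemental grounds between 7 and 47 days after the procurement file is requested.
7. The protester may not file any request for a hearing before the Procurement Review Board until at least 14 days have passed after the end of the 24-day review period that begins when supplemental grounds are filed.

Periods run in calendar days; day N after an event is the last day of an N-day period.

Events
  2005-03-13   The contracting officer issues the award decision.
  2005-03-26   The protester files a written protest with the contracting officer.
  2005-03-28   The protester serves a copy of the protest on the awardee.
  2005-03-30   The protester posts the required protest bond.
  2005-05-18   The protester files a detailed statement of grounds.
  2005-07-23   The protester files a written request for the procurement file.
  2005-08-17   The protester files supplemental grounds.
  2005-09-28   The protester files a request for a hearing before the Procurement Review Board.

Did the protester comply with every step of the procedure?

(1) the permitted window runs from 2005-03-13 + 10 = 2005-03-23 to 2005-03-13 + 20 = 2005-04-02; done 2005-03-26 — within the window.
(2) due by 2005-03-26 + 21 days = 2005-04-16; 2005-03-28 is within that limit.
(3) due by 2005-03-28 + 10 days = 2005-04-07; done 2005-03-30 — timely.
(4) due by 2005-03-26 + 55 days = 2005-05-20; done 2005-05-18 — timely.
(5) due by 2005-03-26 + 120 days = 2005-07-24; 2005-07-23 is within that limit.
(6) the permitted window runs from 2005-07-23 + 7 = 2005-07-30 to 2005-07-23 + 47 = 2005-09-08; done 2005-08-17 — within the window.
(7) permitted from 2005-09-10 + 14 days = 2005-09-24 onward; done 2005-09-28, after the minimum wait.

Yes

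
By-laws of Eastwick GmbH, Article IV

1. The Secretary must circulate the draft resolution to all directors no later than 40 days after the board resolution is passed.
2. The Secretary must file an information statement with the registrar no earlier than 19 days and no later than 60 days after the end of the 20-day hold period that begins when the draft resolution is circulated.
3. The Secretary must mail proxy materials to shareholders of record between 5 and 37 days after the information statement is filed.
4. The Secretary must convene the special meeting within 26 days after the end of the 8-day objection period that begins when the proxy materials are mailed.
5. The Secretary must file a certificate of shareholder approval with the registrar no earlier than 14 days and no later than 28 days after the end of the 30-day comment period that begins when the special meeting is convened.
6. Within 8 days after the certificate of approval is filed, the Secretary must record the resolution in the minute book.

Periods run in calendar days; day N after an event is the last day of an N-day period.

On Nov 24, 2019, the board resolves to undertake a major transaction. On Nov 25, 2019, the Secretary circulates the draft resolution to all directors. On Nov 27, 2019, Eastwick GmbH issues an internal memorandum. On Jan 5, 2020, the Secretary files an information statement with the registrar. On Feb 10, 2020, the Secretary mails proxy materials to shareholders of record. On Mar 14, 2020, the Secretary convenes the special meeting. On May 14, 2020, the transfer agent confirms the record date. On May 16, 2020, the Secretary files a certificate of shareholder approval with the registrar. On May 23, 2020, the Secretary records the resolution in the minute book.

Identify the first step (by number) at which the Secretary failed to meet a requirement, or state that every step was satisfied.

(1) due by Nov 24, 2019 + 40 days = Jan 3, 2020; Nov 25, 2019 is within that limit.
(2) the permitted window runs from Dec 15, 2019 + 19 = Jan 3, 2020 to Dec 15, 2019 + 60 = Feb 13, 2020; Jan 5, 2020 falls inside that range.
(3) the permitted window runs from Jan 5, 2020 + 5 = Jan 10, 2020 to Jan 5, 2020 + 37 = Feb 11, 2020; done Feb 10, 2020, which is between those dates.
(4) due by Feb 18, 2020 + 26 days = Mar 15, 2020; Mar 14, 2020 is within that limit.
(5) the permitted window runs from Apr 13, 2020 + 14 = Apr 27, 2020 to Apr 13, 2020 + 28 = May 11, 2020; May 16, 2020 is 5 days past the end of the window.
That is the first point of non-compliance.

Step 5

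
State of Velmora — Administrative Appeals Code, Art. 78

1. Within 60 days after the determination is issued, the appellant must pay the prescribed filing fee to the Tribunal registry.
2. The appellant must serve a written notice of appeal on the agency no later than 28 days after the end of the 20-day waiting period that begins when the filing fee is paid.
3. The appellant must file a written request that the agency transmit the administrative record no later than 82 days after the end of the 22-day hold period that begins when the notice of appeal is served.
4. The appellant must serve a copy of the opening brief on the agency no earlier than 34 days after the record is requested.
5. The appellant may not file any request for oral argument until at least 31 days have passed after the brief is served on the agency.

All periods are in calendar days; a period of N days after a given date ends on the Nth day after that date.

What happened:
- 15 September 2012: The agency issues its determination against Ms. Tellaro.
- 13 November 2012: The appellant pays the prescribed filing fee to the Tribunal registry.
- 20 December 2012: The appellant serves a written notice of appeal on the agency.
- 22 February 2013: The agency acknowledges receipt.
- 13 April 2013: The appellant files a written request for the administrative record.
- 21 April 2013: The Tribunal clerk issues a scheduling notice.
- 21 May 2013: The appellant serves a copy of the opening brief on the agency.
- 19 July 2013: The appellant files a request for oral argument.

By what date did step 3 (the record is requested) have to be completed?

3 April 2013

The notice of appeal is served on 20 December 2012; the 22-day hold period therefore ends 11 January 2013, and step 3 runs from that date. 82 days after 11 January 2013 is 3 April 2013.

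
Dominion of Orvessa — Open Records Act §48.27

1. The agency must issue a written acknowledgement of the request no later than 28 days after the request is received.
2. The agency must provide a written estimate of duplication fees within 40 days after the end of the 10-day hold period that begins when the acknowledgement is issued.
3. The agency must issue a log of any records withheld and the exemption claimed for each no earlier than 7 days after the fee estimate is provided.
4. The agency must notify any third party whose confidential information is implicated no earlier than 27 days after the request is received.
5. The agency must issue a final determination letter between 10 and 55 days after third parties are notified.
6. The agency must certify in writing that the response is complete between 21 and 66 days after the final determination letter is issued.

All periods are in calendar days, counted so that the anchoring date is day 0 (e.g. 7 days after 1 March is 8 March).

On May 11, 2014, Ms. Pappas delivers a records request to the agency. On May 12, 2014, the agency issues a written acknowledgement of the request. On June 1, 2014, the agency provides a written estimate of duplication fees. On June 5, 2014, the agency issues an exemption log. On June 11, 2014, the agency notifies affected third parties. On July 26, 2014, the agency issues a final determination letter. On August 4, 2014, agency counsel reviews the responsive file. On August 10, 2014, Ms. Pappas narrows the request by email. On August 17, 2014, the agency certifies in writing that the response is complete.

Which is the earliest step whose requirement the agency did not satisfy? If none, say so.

Step 1: 28 days after May 11, 2014 (when the request is received) is June 8, 2014; completed May 12, 2014, before the deadline.
Step 2: 40 days after May 22, 2014 (end of the 10-day hold period, which began when the acknowledgement is issued on May 12, 2014) is July 1, 2014; completed June 1, 2014, before the deadline.
Step 3: the earliest permitted date is 7 days after June 1, 2014 (when the fee estimate is provided), i.e. June 8, 2014; done June 5, 2014 — 3 days too early.

Step 3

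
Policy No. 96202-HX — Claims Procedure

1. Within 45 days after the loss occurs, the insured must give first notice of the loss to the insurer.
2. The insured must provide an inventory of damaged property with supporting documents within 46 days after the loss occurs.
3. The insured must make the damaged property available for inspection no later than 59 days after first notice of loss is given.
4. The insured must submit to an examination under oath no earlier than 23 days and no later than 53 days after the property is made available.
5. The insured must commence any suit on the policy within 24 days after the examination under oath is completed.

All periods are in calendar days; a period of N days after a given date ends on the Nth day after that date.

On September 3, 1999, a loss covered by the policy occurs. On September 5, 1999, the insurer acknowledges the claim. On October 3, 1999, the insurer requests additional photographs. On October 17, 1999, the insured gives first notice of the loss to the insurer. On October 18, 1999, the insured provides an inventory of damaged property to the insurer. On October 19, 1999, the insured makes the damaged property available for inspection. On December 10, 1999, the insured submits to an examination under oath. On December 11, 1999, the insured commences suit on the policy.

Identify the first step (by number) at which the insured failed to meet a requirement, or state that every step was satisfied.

(1) due by September 3, 1999 + 45 days = October 18, 1999; done October 17, 1999 — timely.
(2) due by September 3, 1999 + 46 days = October 19, 1999; done October 18, 1999 — timely.
(3) due by October 17, 1999 + 59 days = December 15, 1999; October 19, 1999 is within that limit.
(4) the permitted window runs from October 19, 1999 + 23 = November 11, 1999 to October 19, 1999 + 53 = December 11, 1999; December 10, 1999 falls inside that range.
(5) due by December 10, 1999 + 24 days = January 3, 2000; completed December 11, 1999, before the deadline.

None — every step was satisfied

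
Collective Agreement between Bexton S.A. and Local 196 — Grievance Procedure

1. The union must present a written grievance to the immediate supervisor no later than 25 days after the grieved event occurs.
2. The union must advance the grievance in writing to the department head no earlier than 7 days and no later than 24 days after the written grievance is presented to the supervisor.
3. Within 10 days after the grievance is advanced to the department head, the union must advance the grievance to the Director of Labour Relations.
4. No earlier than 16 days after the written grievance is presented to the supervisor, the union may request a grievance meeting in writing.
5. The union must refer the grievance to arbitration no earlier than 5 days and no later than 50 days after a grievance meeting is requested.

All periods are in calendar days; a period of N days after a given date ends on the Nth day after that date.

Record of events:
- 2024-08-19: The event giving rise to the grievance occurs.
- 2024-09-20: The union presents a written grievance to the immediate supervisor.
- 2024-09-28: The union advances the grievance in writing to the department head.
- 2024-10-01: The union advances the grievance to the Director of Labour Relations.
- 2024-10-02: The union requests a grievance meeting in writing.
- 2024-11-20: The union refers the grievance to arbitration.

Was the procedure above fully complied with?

Step 1: 25 days after 2024-08-19 (when the grieved event occurs) is 2024-09-13; done 2024-09-20 — 7 days late.
The analysis stops there.

No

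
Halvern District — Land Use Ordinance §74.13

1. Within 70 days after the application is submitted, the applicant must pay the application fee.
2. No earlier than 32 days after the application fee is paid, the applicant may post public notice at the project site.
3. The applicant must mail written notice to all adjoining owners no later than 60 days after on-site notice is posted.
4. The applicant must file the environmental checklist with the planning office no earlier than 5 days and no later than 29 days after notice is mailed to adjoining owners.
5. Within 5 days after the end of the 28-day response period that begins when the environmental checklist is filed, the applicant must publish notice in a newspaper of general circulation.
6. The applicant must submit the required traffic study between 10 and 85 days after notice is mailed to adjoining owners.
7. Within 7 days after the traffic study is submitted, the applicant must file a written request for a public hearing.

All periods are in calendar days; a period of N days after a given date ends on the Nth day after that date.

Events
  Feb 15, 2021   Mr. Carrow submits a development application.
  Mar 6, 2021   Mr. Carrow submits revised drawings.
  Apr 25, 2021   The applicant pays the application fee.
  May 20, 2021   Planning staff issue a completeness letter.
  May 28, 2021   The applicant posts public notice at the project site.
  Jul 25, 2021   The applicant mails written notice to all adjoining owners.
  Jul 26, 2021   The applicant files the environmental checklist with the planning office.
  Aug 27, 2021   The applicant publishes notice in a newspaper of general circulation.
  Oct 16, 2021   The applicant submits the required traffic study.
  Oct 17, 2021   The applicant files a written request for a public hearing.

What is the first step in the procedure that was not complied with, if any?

(1) due by Feb 15, 2021 + 70 days = Apr 26, 2021; completed Apr 25, 2021, before the deadline.
(2) permitted from Apr 25, 2021 + 32 days = May 27, 2021 onward; done May 28, 2021 — permitted.
(3) due by May 28, 2021 + 60 days = Jul 27, 2021; completed Jul 25, 2021, before the deadline.
(4) the permitted window runs from Jul 25, 2021 + 5 = Jul 30, 2021 to Jul 25, 2021 + 29 = Aug 23, 2021; Jul 26, 2021 is 4 days too early.
That is the first point of non-compliance.

Step 4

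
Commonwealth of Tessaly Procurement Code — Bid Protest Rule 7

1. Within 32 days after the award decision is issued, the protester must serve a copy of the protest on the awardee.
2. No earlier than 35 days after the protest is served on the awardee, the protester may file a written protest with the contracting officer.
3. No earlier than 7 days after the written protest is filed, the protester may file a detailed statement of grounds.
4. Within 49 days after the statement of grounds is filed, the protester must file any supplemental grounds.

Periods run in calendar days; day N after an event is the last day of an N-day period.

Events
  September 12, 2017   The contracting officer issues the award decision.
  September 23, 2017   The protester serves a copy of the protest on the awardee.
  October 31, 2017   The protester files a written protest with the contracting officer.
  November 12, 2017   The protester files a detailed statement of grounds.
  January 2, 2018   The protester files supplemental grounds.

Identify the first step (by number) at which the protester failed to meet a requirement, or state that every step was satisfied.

Step 4

Step 1 — counting 32 days from September 12, 2017 (when the award decision is issued) gives a deadline of October 14, 2017; September 23, 2017 is within that limit.
Step 2 — must wait 35 days from September 23, 2017 (when the protest is served on the awardee), so not before October 28, 2017; done October 31, 2017, after the minimum wait.
Step 3 — must wait 7 days from October 31, 2017 (when the written protest is filed), so not before November 7, 2017; done November 12, 2017 — permitted.
Step 4 — counting 49 days from November 12, 2017 (when the statement of grounds is filed) gives a deadline of December 31, 2017; not done until January 2, 2018, 2 days after the deadline.
The analysis stops there.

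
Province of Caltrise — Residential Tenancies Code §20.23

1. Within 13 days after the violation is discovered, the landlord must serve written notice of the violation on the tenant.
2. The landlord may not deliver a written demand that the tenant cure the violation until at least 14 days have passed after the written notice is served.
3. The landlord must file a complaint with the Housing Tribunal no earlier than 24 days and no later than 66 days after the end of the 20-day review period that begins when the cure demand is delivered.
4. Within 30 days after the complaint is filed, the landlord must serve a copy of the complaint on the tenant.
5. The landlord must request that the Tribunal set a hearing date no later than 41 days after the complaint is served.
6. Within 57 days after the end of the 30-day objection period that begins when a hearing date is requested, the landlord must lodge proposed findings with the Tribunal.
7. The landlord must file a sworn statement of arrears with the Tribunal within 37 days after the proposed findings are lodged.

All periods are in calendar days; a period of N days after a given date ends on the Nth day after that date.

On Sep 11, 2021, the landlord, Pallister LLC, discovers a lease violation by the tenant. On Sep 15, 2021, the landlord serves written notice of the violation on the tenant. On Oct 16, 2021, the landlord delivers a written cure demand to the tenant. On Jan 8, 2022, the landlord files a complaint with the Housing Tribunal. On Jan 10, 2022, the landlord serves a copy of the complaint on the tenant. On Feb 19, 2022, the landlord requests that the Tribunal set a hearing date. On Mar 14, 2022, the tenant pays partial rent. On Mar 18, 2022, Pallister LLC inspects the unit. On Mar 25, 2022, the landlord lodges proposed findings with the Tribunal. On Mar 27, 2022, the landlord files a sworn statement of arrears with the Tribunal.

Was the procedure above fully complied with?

Yes

(1) due by Sep 11, 2021 + 13 days = Sep 24, 2021; completed Sep 15, 2021, before the deadline.
(2) permitted from Sep 15, 2021 + 14 days = Sep 29, 2021 onward; done Oct 16, 2021 — permitted.
(3) the permitted window runs from Nov 5, 2021 + 24 = Nov 29, 2021 to Nov 5, 2021 + 66 = Jan 10, 2022; done Jan 8, 2022 — within the window.
(4) due by Jan 8, 2022 + 30 days = Feb 7, 2022; done Jan 10, 2022 — timely.
(5) due by Jan 10, 2022 + 41 days = Feb 20, 2022; completed Feb 19, 2022, before the deadline.
(6) due by Mar 21, 2022 + 57 days = May 17, 2022; Mar 25, 2022 is within that limit.
(7) due by Mar 25, 2022 + 37 days = May 1, 2022; Mar 27, 2022 is within that limit.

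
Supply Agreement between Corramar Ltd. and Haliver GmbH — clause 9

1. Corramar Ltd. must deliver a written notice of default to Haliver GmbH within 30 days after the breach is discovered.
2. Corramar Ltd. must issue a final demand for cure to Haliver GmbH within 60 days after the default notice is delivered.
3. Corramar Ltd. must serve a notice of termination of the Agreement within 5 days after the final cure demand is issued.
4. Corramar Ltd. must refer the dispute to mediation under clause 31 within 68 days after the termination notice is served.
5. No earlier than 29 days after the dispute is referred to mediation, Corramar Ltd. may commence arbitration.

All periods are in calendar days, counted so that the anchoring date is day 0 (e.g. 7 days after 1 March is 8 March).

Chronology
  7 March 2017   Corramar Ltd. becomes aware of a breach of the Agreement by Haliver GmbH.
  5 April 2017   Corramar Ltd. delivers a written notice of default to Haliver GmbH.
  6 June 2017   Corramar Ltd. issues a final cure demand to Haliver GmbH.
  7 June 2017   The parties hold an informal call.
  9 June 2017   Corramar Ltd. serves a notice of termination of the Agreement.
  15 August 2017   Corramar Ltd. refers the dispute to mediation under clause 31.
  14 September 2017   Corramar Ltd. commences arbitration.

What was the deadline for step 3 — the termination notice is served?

Step 3 runs from 6 June 2017, when the final cure demand is issued. 5 days after 6 June 2017 is 11 June 2017.

11 June 2017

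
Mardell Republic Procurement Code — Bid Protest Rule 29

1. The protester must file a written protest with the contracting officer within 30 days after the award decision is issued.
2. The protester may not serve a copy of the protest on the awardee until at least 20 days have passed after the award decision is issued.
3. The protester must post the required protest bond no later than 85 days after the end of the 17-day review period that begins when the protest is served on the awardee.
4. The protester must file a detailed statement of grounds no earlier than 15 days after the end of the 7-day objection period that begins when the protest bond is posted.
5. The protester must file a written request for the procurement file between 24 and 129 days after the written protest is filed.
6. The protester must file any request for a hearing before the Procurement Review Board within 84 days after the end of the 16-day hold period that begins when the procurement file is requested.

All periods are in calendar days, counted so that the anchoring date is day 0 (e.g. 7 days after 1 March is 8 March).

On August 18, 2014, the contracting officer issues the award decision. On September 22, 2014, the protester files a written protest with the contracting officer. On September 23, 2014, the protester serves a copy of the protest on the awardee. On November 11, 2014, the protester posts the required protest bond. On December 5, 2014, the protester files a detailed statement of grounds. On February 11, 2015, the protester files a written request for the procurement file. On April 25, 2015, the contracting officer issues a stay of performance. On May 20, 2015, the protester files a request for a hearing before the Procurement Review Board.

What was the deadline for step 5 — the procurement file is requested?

January 29, 2015

Step 5 runs from September 22, 2014, when the written protest is filed. The window is 24–129 days after September 22, 2014; it closes on January 29, 2015.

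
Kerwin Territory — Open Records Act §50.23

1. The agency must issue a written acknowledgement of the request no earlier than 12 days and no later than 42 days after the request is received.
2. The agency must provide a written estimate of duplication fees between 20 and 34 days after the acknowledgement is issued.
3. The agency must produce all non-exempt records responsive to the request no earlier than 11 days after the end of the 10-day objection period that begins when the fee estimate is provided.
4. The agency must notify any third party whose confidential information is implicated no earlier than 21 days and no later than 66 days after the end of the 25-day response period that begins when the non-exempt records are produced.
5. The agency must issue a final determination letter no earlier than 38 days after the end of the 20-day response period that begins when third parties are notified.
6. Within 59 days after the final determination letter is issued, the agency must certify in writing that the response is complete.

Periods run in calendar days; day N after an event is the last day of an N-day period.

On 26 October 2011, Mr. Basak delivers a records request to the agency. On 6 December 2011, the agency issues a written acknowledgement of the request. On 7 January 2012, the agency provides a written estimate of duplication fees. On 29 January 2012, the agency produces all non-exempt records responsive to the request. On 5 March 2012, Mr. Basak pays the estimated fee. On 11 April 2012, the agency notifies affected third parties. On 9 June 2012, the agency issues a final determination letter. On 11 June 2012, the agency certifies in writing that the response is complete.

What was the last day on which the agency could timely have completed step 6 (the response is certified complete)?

7 August 2012

Step 6 runs from 9 June 2012, when the final determination letter is issued. 59 days after 9 June 2012 is 7 August 2012.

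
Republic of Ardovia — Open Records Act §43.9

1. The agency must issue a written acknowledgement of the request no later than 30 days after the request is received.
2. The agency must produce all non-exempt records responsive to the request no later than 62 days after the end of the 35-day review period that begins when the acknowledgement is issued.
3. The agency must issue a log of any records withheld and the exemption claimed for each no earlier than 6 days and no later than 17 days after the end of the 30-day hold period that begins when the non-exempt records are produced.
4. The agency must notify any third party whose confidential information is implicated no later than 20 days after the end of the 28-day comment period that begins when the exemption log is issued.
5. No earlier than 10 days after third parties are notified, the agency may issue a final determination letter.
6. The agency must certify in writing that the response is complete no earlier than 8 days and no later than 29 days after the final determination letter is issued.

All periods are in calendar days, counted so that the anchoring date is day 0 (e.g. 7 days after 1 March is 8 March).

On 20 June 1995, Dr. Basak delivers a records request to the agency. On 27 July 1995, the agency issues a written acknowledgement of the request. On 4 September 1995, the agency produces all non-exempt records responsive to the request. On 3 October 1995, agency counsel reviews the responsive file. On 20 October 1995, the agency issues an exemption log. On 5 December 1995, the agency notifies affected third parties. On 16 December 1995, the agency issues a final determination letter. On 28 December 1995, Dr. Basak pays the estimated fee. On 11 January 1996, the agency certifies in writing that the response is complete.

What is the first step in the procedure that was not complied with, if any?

Step 1

(1) due by 20 June 1995 + 30 days = 20 July 1995; 27 July 1995 misses that deadline by 7 days.
No need to go further; step 1 was not satisfied.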